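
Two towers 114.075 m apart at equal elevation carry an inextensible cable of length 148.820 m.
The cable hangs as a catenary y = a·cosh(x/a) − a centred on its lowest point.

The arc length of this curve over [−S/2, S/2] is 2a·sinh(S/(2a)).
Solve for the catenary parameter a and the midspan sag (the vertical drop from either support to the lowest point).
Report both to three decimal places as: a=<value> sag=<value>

seed: a₀ = √(S³/(24(L−S))) = √(114.075³/(24·34.745)) = 42.192372
iter 1: u=1.351844  f(a)=+3.316e+00  f'(a)=-1.968e+00  a ← 42.192372 − (+3.316e+00/-1.968e+00) = 43.877339
iter 2: u=1.299931  f(a)=+2.090e-01  f'(a)=-1.727e+00  a ← 43.877339 − (+2.090e-01/-1.727e+00) = 43.998347
iter 3: u=1.296356  f(a)=+9.537e-04  f'(a)=-1.712e+00  a ← 43.998347 − (+9.537e-04/-1.712e+00) = 43.998905
iter 4: u=1.296339  f(a)=+2.006e-08  f'(a)=-1.712e+00  a ← 43.998905 − (+2.006e-08/-1.712e+00) = 43.998905
iter 5: u=1.296339  f(a)=+2.842e-14  f'(a)=-1.712e+00  a ← 43.998905 − (+2.842e-14/-1.712e+00) = 43.998905
converged: |Δa| < 1e-12 after 5 iterations
sag = a·(cosh(S/(2a)) − 1) = 43.998905·(cosh(1.296339) − 1) = 42.446175
T_max/T_min = cosh(S/(2a)) = 1.964710

a=43.999 sag=42.446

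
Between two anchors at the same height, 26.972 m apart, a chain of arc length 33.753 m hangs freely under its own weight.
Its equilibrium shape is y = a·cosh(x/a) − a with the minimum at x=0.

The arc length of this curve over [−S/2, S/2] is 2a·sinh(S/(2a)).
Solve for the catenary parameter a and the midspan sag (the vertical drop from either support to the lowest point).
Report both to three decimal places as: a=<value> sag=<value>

a=11.373 sag=8.978

seed: a₀ = √(S³/(24(L−S))) = √(26.972³/(24·6.781)) = 10.980377
iter 1: u=1.228191  f(a)=+5.302e-01  f'(a)=-1.432e+00  a ← 10.980377 − (+5.302e-01/-1.432e+00) = 11.350694
iter 2: u=1.188121  f(a)=+2.800e-02  f'(a)=-1.284e+00  a ← 11.350694 − (+2.800e-02/-1.284e+00) = 11.372501
iter 3: u=1.185843  f(a)=+8.776e-05  f'(a)=-1.276e+00  a ← 11.372501 − (+8.776e-05/-1.276e+00) = 11.372569
iter 4: u=1.185836  f(a)=+8.678e-10  f'(a)=-1.276e+00  a ← 11.372569 − (+8.678e-10/-1.276e+00) = 11.372569
iter 5: u=1.185836  f(a)=+0.000e+00  f'(a)=-1.276e+00  a ← 11.372569 − (+0.000e+00/-1.276e+00) = 11.372569
converged: |Δa| < 1e-12 after 5 iterations
sag = a·(cosh(S/(2a)) − 1) = 11.372569·(cosh(1.185836) − 1) = 8.978145
T_max/T_min = cosh(S/(2a)) = 1.789456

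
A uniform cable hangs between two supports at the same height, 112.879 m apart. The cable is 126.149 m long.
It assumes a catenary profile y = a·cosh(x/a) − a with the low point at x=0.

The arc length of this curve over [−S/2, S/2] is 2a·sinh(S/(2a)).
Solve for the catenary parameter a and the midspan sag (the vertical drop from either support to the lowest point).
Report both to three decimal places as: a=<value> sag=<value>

seed: a₀ = √(S³/(24(L−S))) = √(112.879³/(24·13.270)) = 67.201451
iter 1: u=0.839855  f(a)=+4.759e-01  f'(a)=-4.235e-01  a ← 67.201451 − (+4.759e-01/-4.235e-01) = 68.325280
iter 2: u=0.826041  f(a)=+1.220e-02  f'(a)=-4.020e-01  a ← 68.325280 − (+1.220e-02/-4.020e-01) = 68.355630
iter 3: u=0.825674  f(a)=+8.487e-06  f'(a)=-4.015e-01  a ← 68.355630 − (+8.487e-06/-4.015e-01) = 68.355651
iter 4: u=0.825674  f(a)=+4.093e-12  f'(a)=-4.015e-01  a ← 68.355651 − (+4.093e-12/-4.015e-01) = 68.355651
converged: |Δa| < 1e-12 after 4 iterations
sag = a·(cosh(S/(2a)) − 1) = 68.355651·(cosh(0.825674) − 1) = 24.654497
T_max/T_min = cosh(S/(2a)) = 1.360680

a=68.356 sag=24.654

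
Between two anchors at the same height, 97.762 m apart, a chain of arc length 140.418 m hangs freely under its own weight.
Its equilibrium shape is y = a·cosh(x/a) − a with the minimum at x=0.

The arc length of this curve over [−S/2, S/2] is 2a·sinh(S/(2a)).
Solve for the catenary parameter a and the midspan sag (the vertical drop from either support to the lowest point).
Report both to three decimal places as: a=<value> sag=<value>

seed: a₀ = √(S³/(24(L−S))) = √(97.762³/(24·42.656)) = 30.210606
iter 1: u=1.618008  f(a)=+5.945e+00  f'(a)=-3.636e+00  a ← 30.210606 − (+5.945e+00/-3.636e+00) = 31.845627
iter 2: u=1.534936  f(a)=+5.167e-01  f'(a)=-3.029e+00  a ← 31.845627 − (+5.167e-01/-3.029e+00) = 32.016221
iter 3: u=1.526757  f(a)=+4.725e-03  f'(a)=-2.974e+00  a ← 32.016221 − (+4.725e-03/-2.974e+00) = 32.017810
iter 4: u=1.526682  f(a)=+4.030e-07  f'(a)=-2.973e+00  a ← 32.017810 − (+4.030e-07/-2.973e+00) = 32.017810
iter 5: u=1.526682  f(a)=+0.000e+00  f'(a)=-2.973e+00  a ← 32.017810 − (+0.000e+00/-2.973e+00) = 32.017810
converged: |Δa| < 1e-12 after 5 iterations
sag = a·(cosh(S/(2a)) − 1) = 32.017810·(cosh(1.526682) − 1) = 45.147233
T_max/T_min = cosh(S/(2a)) = 2.410066

a=32.018 sag=45.147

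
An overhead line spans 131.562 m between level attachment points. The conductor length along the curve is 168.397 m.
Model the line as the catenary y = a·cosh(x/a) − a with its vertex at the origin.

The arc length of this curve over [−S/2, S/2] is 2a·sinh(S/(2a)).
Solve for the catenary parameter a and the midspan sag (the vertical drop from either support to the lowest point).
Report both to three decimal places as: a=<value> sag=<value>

seed: a₀ = √(S³/(24(L−S))) = √(131.562³/(24·36.835)) = 50.752769
iter 1: u=1.296107  f(a)=+3.221e+00  f'(a)=-1.710e+00  a ← 50.752769 − (+3.221e+00/-1.710e+00) = 52.635641
iter 2: u=1.249743  f(a)=+1.879e-01  f'(a)=-1.516e+00  a ← 52.635641 − (+1.879e-01/-1.516e+00) = 52.759570
iter 3: u=1.246807  f(a)=+7.273e-04  f'(a)=-1.504e+00  a ← 52.759570 − (+7.273e-04/-1.504e+00) = 52.760053
iter 4: u=1.246796  f(a)=+1.099e-08  f'(a)=-1.504e+00  a ← 52.760053 − (+1.099e-08/-1.504e+00) = 52.760053
iter 5: u=1.246796  f(a)=+2.842e-14  f'(a)=-1.504e+00  a ← 52.760053 − (+2.842e-14/-1.504e+00) = 52.760053
converged: |Δa| < 1e-12 after 5 iterations
sag = a·(cosh(S/(2a)) − 1) = 52.760053·(cosh(1.246796) − 1) = 46.602971
T_max/T_min = cosh(S/(2a)) = 1.883300

a=52.760 sag=46.603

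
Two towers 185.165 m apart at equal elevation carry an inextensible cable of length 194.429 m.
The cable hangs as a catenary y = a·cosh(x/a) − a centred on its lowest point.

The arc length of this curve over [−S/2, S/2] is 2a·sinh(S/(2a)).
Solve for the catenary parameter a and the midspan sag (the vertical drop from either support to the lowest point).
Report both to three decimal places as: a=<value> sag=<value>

seed: a₀ = √(S³/(24(L−S))) = √(185.165³/(24·9.264)) = 168.979280
iter 1: u=0.547893  f(a)=+1.400e-01  f'(a)=-1.130e-01  a ← 168.979280 − (+1.400e-01/-1.130e-01) = 170.218900
iter 2: u=0.543903  f(a)=+1.556e-03  f'(a)=-1.105e-01  a ← 170.218900 − (+1.556e-03/-1.105e-01) = 170.232985
iter 3: u=0.543858  f(a)=+1.969e-07  f'(a)=-1.104e-01  a ← 170.232985 − (+1.969e-07/-1.104e-01) = 170.232987
iter 4: u=0.543858  f(a)=+5.684e-14  f'(a)=-1.104e-01  a ← 170.232987 − (+5.684e-14/-1.104e-01) = 170.232987
converged: |Δa| < 1e-12 after 4 iterations
sag = a·(cosh(S/(2a)) − 1) = 170.232987·(cosh(0.543858) − 1) = 25.802543
T_max/T_min = cosh(S/(2a)) = 1.151572

a=170.233 sag=25.803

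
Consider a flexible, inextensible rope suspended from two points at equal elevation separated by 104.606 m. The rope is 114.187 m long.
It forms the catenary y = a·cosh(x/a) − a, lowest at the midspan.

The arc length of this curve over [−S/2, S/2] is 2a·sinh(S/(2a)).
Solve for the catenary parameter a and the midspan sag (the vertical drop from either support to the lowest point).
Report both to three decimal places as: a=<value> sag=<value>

a=71.504 sag=19.997

seed: a₀ = √(S³/(24(L−S))) = √(104.606³/(24·9.581)) = 70.554359
iter 1: u=0.741315  f(a)=+2.667e-01  f'(a)=-2.868e-01  a ← 70.554359 − (+2.667e-01/-2.868e-01) = 71.484344
iter 2: u=0.731671  f(a)=+5.365e-03  f'(a)=-2.754e-01  a ← 71.484344 − (+5.365e-03/-2.754e-01) = 71.503828
iter 3: u=0.731471  f(a)=+2.270e-06  f'(a)=-2.751e-01  a ← 71.503828 − (+2.270e-06/-2.751e-01) = 71.503836
iter 4: u=0.731471  f(a)=+3.979e-13  f'(a)=-2.751e-01  a ← 71.503836 − (+3.979e-13/-2.751e-01) = 71.503836
converged: |Δa| < 1e-12 after 4 iterations
sag = a·(cosh(S/(2a)) − 1) = 71.503836·(cosh(0.731471) − 1) = 19.997346
T_max/T_min = cosh(S/(2a)) = 1.279668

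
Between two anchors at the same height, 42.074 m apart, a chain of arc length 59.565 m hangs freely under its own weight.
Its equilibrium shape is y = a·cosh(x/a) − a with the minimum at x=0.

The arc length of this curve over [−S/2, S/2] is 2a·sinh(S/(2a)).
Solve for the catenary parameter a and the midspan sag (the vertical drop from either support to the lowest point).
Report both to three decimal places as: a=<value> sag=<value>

a=14.082 sag=18.862

seed: a₀ = √(S³/(24(L−S))) = √(42.074³/(24·17.491)) = 13.320109
iter 1: u=1.579341  f(a)=+2.316e+00  f'(a)=-3.342e+00  a ← 13.320109 − (+2.316e+00/-3.342e+00) = 14.012877
iter 2: u=1.501262  f(a)=+1.929e-01  f'(a)=-2.807e+00  a ← 14.012877 − (+1.929e-01/-2.807e+00) = 14.081609
iter 3: u=1.493934  f(a)=+1.608e-03  f'(a)=-2.760e+00  a ← 14.081609 − (+1.608e-03/-2.760e+00) = 14.082191
iter 4: u=1.493873  f(a)=+1.137e-07  f'(a)=-2.760e+00  a ← 14.082191 − (+1.137e-07/-2.760e+00) = 14.082191
iter 5: u=1.493873  f(a)=-7.105e-15  f'(a)=-2.760e+00  a ← 14.082191 − (-7.105e-15/-2.760e+00) = 14.082191
converged: |Δa| < 1e-12 after 5 iterations
sag = a·(cosh(S/(2a)) − 1) = 14.082191·(cosh(1.493873) − 1) = 18.861783
T_max/T_min = cosh(S/(2a)) = 2.339407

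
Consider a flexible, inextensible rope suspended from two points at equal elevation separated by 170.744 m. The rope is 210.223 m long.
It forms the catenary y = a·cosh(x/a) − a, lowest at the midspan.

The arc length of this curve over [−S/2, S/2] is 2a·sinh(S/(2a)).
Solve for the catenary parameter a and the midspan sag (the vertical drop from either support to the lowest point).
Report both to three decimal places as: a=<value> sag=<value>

a=74.873 sag=54.179

seed: a₀ = √(S³/(24(L−S))) = √(170.744³/(24·39.479)) = 72.481886
iter 1: u=1.177839  f(a)=+2.831e+00  f'(a)=-1.248e+00  a ← 72.481886 − (+2.831e+00/-1.248e+00) = 74.749782
iter 2: u=1.142104  f(a)=+1.383e-01  f'(a)=-1.129e+00  a ← 74.749782 − (+1.383e-01/-1.129e+00) = 74.872278
iter 3: u=1.140235  f(a)=+3.676e-04  f'(a)=-1.123e+00  a ← 74.872278 − (+3.676e-04/-1.123e+00) = 74.872606
iter 4: u=1.140230  f(a)=+2.612e-09  f'(a)=-1.123e+00  a ← 74.872606 − (+2.612e-09/-1.123e+00) = 74.872606
iter 5: u=1.140230  f(a)=-2.842e-14  f'(a)=-1.123e+00  a ← 74.872606 − (-2.842e-14/-1.123e+00) = 74.872606
converged: |Δa| < 1e-12 after 5 iterations
sag = a·(cosh(S/(2a)) − 1) = 74.872606·(cosh(1.140230) − 1) = 54.179068
T_max/T_min = cosh(S/(2a)) = 1.723617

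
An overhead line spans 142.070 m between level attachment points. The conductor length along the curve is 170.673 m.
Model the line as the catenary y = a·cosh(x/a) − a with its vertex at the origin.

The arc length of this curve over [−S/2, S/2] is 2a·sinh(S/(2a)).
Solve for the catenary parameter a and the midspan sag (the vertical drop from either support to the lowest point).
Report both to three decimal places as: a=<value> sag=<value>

seed: a₀ = √(S³/(24(L−S))) = √(142.070³/(24·28.603)) = 64.631191
iter 1: u=1.099082  f(a)=+1.778e+00  f'(a)=-9.968e-01  a ← 64.631191 − (+1.778e+00/-9.968e-01) = 66.415111
iter 2: u=1.069561  f(a)=+7.628e-02  f'(a)=-9.129e-01  a ← 66.415111 − (+7.628e-02/-9.129e-01) = 66.498667
iter 3: u=1.068217  f(a)=+1.543e-04  f'(a)=-9.092e-01  a ← 66.498667 − (+1.543e-04/-9.092e-01) = 66.498836
iter 4: u=1.068214  f(a)=+6.342e-10  f'(a)=-9.092e-01  a ← 66.498836 − (+6.342e-10/-9.092e-01) = 66.498836
iter 5: u=1.068214  f(a)=-2.842e-14  f'(a)=-9.092e-01  a ← 66.498836 − (-2.842e-14/-9.092e-01) = 66.498836
converged: |Δa| < 1e-12 after 5 iterations
sag = a·(cosh(S/(2a)) − 1) = 66.498836·(cosh(1.068214) − 1) = 41.688101
T_max/T_min = cosh(S/(2a)) = 1.626900

a=66.499 sag=41.688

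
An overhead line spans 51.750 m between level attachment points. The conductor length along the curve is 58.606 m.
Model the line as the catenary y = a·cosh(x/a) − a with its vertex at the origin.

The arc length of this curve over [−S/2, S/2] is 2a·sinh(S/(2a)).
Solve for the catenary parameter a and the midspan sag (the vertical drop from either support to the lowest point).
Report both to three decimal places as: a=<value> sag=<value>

a=29.582 sag=12.057

seed: a₀ = √(S³/(24(L−S))) = √(51.750³/(24·6.856)) = 29.021811
iter 1: u=0.891571  f(a)=+2.777e-01  f'(a)=-5.111e-01  a ← 29.021811 − (+2.777e-01/-5.111e-01) = 29.565148
iter 2: u=0.875186  f(a)=+7.991e-03  f'(a)=-4.821e-01  a ← 29.565148 − (+7.991e-03/-4.821e-01) = 29.581723
iter 3: u=0.874695  f(a)=+7.050e-06  f'(a)=-4.812e-01  a ← 29.581723 − (+7.050e-06/-4.812e-01) = 29.581738
iter 4: u=0.874695  f(a)=+5.500e-12  f'(a)=-4.812e-01  a ← 29.581738 − (+5.500e-12/-4.812e-01) = 29.581738
converged: |Δa| < 1e-12 after 4 iterations
sag = a·(cosh(S/(2a)) − 1) = 29.581738·(cosh(0.874695) − 1) = 12.056526
T_max/T_min = cosh(S/(2a)) = 1.407567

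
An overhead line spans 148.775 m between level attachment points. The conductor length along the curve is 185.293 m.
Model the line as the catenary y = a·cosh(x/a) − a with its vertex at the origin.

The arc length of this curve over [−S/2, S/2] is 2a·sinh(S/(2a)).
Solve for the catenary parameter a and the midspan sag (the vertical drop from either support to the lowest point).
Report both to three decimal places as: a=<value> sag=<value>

a=63.437 sag=48.847

seed: a₀ = √(S³/(24(L−S))) = √(148.775³/(24·36.518)) = 61.296521
iter 1: u=1.213568  f(a)=+2.785e+00  f'(a)=-1.376e+00  a ← 61.296521 − (+2.785e+00/-1.376e+00) = 63.320034
iter 2: u=1.174786  f(a)=+1.439e-01  f'(a)=-1.238e+00  a ← 63.320034 − (+1.439e-01/-1.238e+00) = 63.436283
iter 3: u=1.172633  f(a)=+4.301e-04  f'(a)=-1.230e+00  a ← 63.436283 − (+4.301e-04/-1.230e+00) = 63.436632
iter 4: u=1.172627  f(a)=+3.870e-09  f'(a)=-1.230e+00  a ← 63.436632 − (+3.870e-09/-1.230e+00) = 63.436632
iter 5: u=1.172627  f(a)=+0.000e+00  f'(a)=-1.230e+00  a ← 63.436632 − (+0.000e+00/-1.230e+00) = 63.436632
converged: |Δa| < 1e-12 after 5 iterations
sag = a·(cosh(S/(2a)) − 1) = 63.436632·(cosh(1.172627) − 1) = 48.846850
T_max/T_min = cosh(S/(2a)) = 1.770010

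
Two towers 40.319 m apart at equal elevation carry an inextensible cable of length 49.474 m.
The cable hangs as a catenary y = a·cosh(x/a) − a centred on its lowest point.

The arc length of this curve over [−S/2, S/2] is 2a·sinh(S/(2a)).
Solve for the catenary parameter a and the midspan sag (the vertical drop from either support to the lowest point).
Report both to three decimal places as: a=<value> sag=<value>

seed: a₀ = √(S³/(24(L−S))) = √(40.319³/(24·9.155)) = 17.271491
iter 1: u=1.167212  f(a)=+6.442e-01  f'(a)=-1.212e+00  a ← 17.271491 − (+6.442e-01/-1.212e+00) = 17.803152
iter 2: u=1.132356  f(a)=+3.094e-02  f'(a)=-1.098e+00  a ← 17.803152 − (+3.094e-02/-1.098e+00) = 17.831337
iter 3: u=1.130566  f(a)=+7.936e-05  f'(a)=-1.092e+00  a ← 17.831337 − (+7.936e-05/-1.092e+00) = 17.831409
iter 4: u=1.130561  f(a)=+5.250e-10  f'(a)=-1.092e+00  a ← 17.831409 − (+5.250e-10/-1.092e+00) = 17.831409
iter 5: u=1.130561  f(a)=+0.000e+00  f'(a)=-1.092e+00  a ← 17.831409 − (+0.000e+00/-1.092e+00) = 17.831409
converged: |Δa| < 1e-12 after 5 iterations
sag = a·(cosh(S/(2a)) − 1) = 17.831409·(cosh(1.130561) − 1) = 12.662497
T_max/T_min = cosh(S/(2a)) = 1.710123

a=17.831 sag=12.662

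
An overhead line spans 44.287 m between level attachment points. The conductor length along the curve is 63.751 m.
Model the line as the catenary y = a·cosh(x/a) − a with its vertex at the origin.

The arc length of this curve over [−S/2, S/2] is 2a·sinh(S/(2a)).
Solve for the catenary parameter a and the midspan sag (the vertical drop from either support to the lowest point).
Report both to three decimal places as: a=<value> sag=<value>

a=14.457 sag=20.544

seed: a₀ = √(S³/(24(L−S))) = √(44.287³/(24·19.464)) = 13.636180
iter 1: u=1.623879  f(a)=+2.733e+00  f'(a)=-3.682e+00  a ← 13.636180 − (+2.733e+00/-3.682e+00) = 14.378567
iter 2: u=1.540035  f(a)=+2.391e-01  f'(a)=-3.064e+00  a ← 14.378567 − (+2.391e-01/-3.064e+00) = 14.456612
iter 3: u=1.531721  f(a)=+2.217e-03  f'(a)=-3.007e+00  a ← 14.456612 − (+2.217e-03/-3.007e+00) = 14.457350
iter 4: u=1.531643  f(a)=+1.945e-07  f'(a)=-3.007e+00  a ← 14.457350 − (+1.945e-07/-3.007e+00) = 14.457350
iter 5: u=1.531643  f(a)=+0.000e+00  f'(a)=-3.007e+00  a ← 14.457350 − (+0.000e+00/-3.007e+00) = 14.457350
converged: |Δa| < 1e-12 after 5 iterations
sag = a·(cosh(S/(2a)) − 1) = 14.457350·(cosh(1.531643) − 1) = 20.543543
T_max/T_min = cosh(S/(2a)) = 2.420976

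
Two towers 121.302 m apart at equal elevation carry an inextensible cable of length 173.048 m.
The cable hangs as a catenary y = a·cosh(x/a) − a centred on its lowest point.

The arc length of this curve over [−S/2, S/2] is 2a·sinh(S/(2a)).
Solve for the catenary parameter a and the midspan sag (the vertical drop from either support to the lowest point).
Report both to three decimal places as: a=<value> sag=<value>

a=40.132 sag=55.246

seed: a₀ = √(S³/(24(L−S))) = √(121.302³/(24·51.746)) = 37.910362
iter 1: u=1.599853  f(a)=+7.041e+00  f'(a)=-3.496e+00  a ← 37.910362 − (+7.041e+00/-3.496e+00) = 39.924454
iter 2: u=1.519144  f(a)=+6.000e-01  f'(a)=-2.923e+00  a ← 39.924454 − (+6.000e-01/-2.923e+00) = 40.129718
iter 3: u=1.511374  f(a)=+5.254e-03  f'(a)=-2.872e+00  a ← 40.129718 − (+5.254e-03/-2.872e+00) = 40.131548
iter 4: u=1.511305  f(a)=+4.108e-07  f'(a)=-2.872e+00  a ← 40.131548 − (+4.108e-07/-2.872e+00) = 40.131548
iter 5: u=1.511305  f(a)=+0.000e+00  f'(a)=-2.872e+00  a ← 40.131548 − (+0.000e+00/-2.872e+00) = 40.131548
converged: |Δa| < 1e-12 after 5 iterations
sag = a·(cosh(S/(2a)) − 1) = 40.131548·(cosh(1.511305) − 1) = 55.246351
T_max/T_min = cosh(S/(2a)) = 2.376631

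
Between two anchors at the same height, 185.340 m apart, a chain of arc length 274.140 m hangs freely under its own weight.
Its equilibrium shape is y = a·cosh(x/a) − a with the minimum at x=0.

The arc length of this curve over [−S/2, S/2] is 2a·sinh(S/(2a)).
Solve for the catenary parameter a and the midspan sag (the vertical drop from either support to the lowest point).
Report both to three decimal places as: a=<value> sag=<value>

a=58.219 sag=90.703

seed: a₀ = √(S³/(24(L−S))) = √(185.340³/(24·88.800)) = 54.656477
iter 1: u=1.695499  f(a)=+1.367e+01  f'(a)=-4.285e+00  a ← 54.656477 − (+1.367e+01/-4.285e+00) = 57.847660
iter 2: u=1.601966  f(a)=+1.289e+00  f'(a)=-3.512e+00  a ← 57.847660 − (+1.289e+00/-3.512e+00) = 58.214707
iter 3: u=1.591866  f(a)=+1.409e-02  f'(a)=-3.435e+00  a ← 58.214707 − (+1.409e-02/-3.435e+00) = 58.218808
iter 4: u=1.591754  f(a)=+1.723e-06  f'(a)=-3.435e+00  a ← 58.218808 − (+1.723e-06/-3.435e+00) = 58.218809
iter 5: u=1.591754  f(a)=+0.000e+00  f'(a)=-3.435e+00  a ← 58.218809 − (+0.000e+00/-3.435e+00) = 58.218809
converged: |Δa| < 1e-12 after 5 iterations
sag = a·(cosh(S/(2a)) − 1) = 58.218809·(cosh(1.591754) − 1) = 90.702696
T_max/T_min = cosh(S/(2a)) = 2.557962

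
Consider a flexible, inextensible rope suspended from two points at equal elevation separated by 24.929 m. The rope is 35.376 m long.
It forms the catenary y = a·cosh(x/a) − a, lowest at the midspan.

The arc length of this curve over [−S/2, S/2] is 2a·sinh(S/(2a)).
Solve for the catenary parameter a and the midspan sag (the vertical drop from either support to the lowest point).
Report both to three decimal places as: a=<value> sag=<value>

a=8.314 sag=11.231

seed: a₀ = √(S³/(24(L−S))) = √(24.929³/(24·10.447)) = 7.860603
iter 1: u=1.585693  f(a)=+1.395e+00  f'(a)=-3.389e+00  a ← 7.860603 − (+1.395e+00/-3.389e+00) = 8.272146
iter 2: u=1.506804  f(a)=+1.170e-01  f'(a)=-2.842e+00  a ← 8.272146 − (+1.170e-01/-2.842e+00) = 8.313319
iter 3: u=1.499341  f(a)=+9.905e-04  f'(a)=-2.794e+00  a ← 8.313319 − (+9.905e-04/-2.794e+00) = 8.313674
iter 4: u=1.499277  f(a)=+7.228e-08  f'(a)=-2.794e+00  a ← 8.313674 − (+7.228e-08/-2.794e+00) = 8.313674
iter 5: u=1.499277  f(a)=-7.105e-15  f'(a)=-2.794e+00  a ← 8.313674 − (-7.105e-15/-2.794e+00) = 8.313674
converged: |Δa| < 1e-12 after 5 iterations
sag = a·(cosh(S/(2a)) − 1) = 8.313674·(cosh(1.499277) − 1) = 11.230699
T_max/T_min = cosh(S/(2a)) = 2.350871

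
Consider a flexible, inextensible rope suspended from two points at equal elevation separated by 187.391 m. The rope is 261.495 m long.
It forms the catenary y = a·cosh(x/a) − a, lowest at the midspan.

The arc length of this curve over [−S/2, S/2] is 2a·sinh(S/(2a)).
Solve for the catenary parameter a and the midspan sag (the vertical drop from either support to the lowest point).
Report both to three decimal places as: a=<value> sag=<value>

seed: a₀ = √(S³/(24(L−S))) = √(187.391³/(24·74.104)) = 60.827035
iter 1: u=1.540359  f(a)=+9.305e+00  f'(a)=-3.066e+00  a ← 60.827035 − (+9.305e+00/-3.066e+00) = 63.861974
iter 2: u=1.467156  f(a)=+7.417e-01  f'(a)=-2.595e+00  a ← 63.861974 − (+7.417e-01/-2.595e+00) = 64.147816
iter 3: u=1.460619  f(a)=+5.616e-03  f'(a)=-2.556e+00  a ← 64.147816 − (+5.616e-03/-2.556e+00) = 64.150013
iter 4: u=1.460569  f(a)=+3.273e-07  f'(a)=-2.555e+00  a ← 64.150013 − (+3.273e-07/-2.555e+00) = 64.150013
iter 5: u=1.460569  f(a)=+0.000e+00  f'(a)=-2.555e+00  a ← 64.150013 − (+0.000e+00/-2.555e+00) = 64.150013
converged: |Δa| < 1e-12 after 5 iterations
sag = a·(cosh(S/(2a)) − 1) = 64.150013·(cosh(1.460569) − 1) = 81.486977
T_max/T_min = cosh(S/(2a)) = 2.270257

a=64.150 sag=81.487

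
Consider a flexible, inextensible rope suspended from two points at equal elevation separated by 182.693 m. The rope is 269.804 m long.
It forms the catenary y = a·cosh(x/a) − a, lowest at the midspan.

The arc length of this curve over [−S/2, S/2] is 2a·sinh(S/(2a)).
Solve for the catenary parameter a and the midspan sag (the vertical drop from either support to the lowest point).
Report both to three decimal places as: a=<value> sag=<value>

seed: a₀ = √(S³/(24(L−S))) = √(182.693³/(24·87.111)) = 54.005842
iter 1: u=1.691419  f(a)=+1.334e+01  f'(a)=-4.248e+00  a ← 54.005842 − (+1.334e+01/-4.248e+00) = 57.146858
iter 2: u=1.598452  f(a)=+1.253e+00  f'(a)=-3.485e+00  a ← 57.146858 − (+1.253e+00/-3.485e+00) = 57.506326
iter 3: u=1.588460  f(a)=+1.357e-02  f'(a)=-3.410e+00  a ← 57.506326 − (+1.357e-02/-3.410e+00) = 57.510304
iter 4: u=1.588350  f(a)=+1.629e-06  f'(a)=-3.409e+00  a ← 57.510304 − (+1.629e-06/-3.409e+00) = 57.510305
iter 5: u=1.588350  f(a)=+5.684e-14  f'(a)=-3.409e+00  a ← 57.510305 − (+5.684e-14/-3.409e+00) = 57.510305
converged: |Δa| < 1e-12 after 5 iterations
sag = a·(cosh(S/(2a)) − 1) = 57.510305·(cosh(1.588350) − 1) = 89.138885
T_max/T_min = cosh(S/(2a)) = 2.549964

a=57.510 sag=89.139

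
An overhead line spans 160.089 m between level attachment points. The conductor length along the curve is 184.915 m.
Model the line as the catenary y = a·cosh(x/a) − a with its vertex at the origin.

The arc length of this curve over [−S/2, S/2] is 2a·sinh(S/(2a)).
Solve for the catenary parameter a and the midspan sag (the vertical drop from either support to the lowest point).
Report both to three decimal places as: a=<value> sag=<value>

a=84.847 sag=40.642

seed: a₀ = √(S³/(24(L−S))) = √(160.089³/(24·24.826)) = 82.981875
iter 1: u=0.964602  f(a)=+1.181e+00  f'(a)=-6.559e-01  a ← 82.981875 − (+1.181e+00/-6.559e-01) = 84.782288
iter 2: u=0.944118  f(a)=+3.953e-02  f'(a)=-6.127e-01  a ← 84.782288 − (+3.953e-02/-6.127e-01) = 84.846803
iter 3: u=0.943400  f(a)=+4.768e-05  f'(a)=-6.112e-01  a ← 84.846803 − (+4.768e-05/-6.112e-01) = 84.846881
iter 4: u=0.943399  f(a)=+6.955e-11  f'(a)=-6.112e-01  a ← 84.846881 − (+6.955e-11/-6.112e-01) = 84.846881
iter 5: u=0.943399  f(a)=+5.684e-14  f'(a)=-6.112e-01  a ← 84.846881 − (+5.684e-14/-6.112e-01) = 84.846881
converged: |Δa| < 1e-12 after 5 iterations
sag = a·(cosh(S/(2a)) − 1) = 84.846881·(cosh(0.943399) − 1) = 40.641694
T_max/T_min = cosh(S/(2a)) = 1.479000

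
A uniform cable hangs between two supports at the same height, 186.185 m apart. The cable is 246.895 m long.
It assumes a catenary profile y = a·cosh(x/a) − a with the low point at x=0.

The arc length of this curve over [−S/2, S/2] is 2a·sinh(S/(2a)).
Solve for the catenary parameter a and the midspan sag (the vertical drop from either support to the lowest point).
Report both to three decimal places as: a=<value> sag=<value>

seed: a₀ = √(S³/(24(L−S))) = √(186.185³/(24·60.710)) = 66.555093
iter 1: u=1.398728  f(a)=+6.223e+00  f'(a)=-2.207e+00  a ← 66.555093 − (+6.223e+00/-2.207e+00) = 69.374610
iter 2: u=1.341881  f(a)=+4.173e-01  f'(a)=-1.920e+00  a ← 69.374610 − (+4.173e-01/-1.920e+00) = 69.591933
iter 3: u=1.337691  f(a)=+2.175e-03  f'(a)=-1.900e+00  a ← 69.591933 − (+2.175e-03/-1.900e+00) = 69.593077
iter 4: u=1.337669  f(a)=+5.974e-08  f'(a)=-1.900e+00  a ← 69.593077 − (+5.974e-08/-1.900e+00) = 69.593077
iter 5: u=1.337669  f(a)=+0.000e+00  f'(a)=-1.900e+00  a ← 69.593077 − (+0.000e+00/-1.900e+00) = 69.593077
converged: |Δa| < 1e-12 after 5 iterations
sag = a·(cosh(S/(2a)) − 1) = 69.593077·(cosh(1.337669) − 1) = 72.119596
T_max/T_min = cosh(S/(2a)) = 2.036304

a=69.593 sag=72.120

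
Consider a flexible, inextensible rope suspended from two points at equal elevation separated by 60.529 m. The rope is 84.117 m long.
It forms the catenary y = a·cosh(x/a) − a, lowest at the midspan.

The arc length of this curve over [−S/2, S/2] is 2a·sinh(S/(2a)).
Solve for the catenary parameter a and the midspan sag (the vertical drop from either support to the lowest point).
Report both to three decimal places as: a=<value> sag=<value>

a=20.859 sag=26.088

seed: a₀ = √(S³/(24(L−S))) = √(60.529³/(24·23.588)) = 19.792200
iter 1: u=1.529112  f(a)=+2.916e+00  f'(a)=-2.989e+00  a ← 19.792200 − (+2.916e+00/-2.989e+00) = 20.767705
iter 2: u=1.457287  f(a)=+2.295e-01  f'(a)=-2.536e+00  a ← 20.767705 − (+2.295e-01/-2.536e+00) = 20.858192
iter 3: u=1.450965  f(a)=+1.689e-03  f'(a)=-2.499e+00  a ← 20.858192 − (+1.689e-03/-2.499e+00) = 20.858868
iter 4: u=1.450918  f(a)=+9.298e-08  f'(a)=-2.498e+00  a ← 20.858868 − (+9.298e-08/-2.498e+00) = 20.858868
iter 5: u=1.450918  f(a)=+0.000e+00  f'(a)=-2.498e+00  a ← 20.858868 − (+0.000e+00/-2.498e+00) = 20.858868
converged: |Δa| < 1e-12 after 5 iterations
sag = a·(cosh(S/(2a)) − 1) = 20.858868·(cosh(1.450918) − 1) = 26.088015
T_max/T_min = cosh(S/(2a)) = 2.250692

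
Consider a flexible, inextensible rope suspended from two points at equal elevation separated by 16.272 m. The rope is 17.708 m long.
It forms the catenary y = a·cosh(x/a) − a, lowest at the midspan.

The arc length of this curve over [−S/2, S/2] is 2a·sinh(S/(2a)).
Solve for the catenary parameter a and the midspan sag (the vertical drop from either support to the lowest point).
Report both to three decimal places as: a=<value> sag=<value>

seed: a₀ = √(S³/(24(L−S))) = √(16.272³/(24·1.436)) = 11.180946
iter 1: u=0.727666  f(a)=+3.850e-02  f'(a)=-2.707e-01  a ← 11.180946 − (+3.850e-02/-2.707e-01) = 11.323159
iter 2: u=0.718527  f(a)=+7.469e-04  f'(a)=-2.603e-01  a ← 11.323159 − (+7.469e-04/-2.603e-01) = 11.326029
iter 3: u=0.718345  f(a)=+2.934e-07  f'(a)=-2.601e-01  a ← 11.326029 − (+2.934e-07/-2.601e-01) = 11.326030
iter 4: u=0.718345  f(a)=+4.619e-14  f'(a)=-2.601e-01  a ← 11.326030 − (+4.619e-14/-2.601e-01) = 11.326030
converged: |Δa| < 1e-12 after 4 iterations
sag = a·(cosh(S/(2a)) − 1) = 11.326030·(cosh(0.718345) − 1) = 3.050071
T_max/T_min = cosh(S/(2a)) = 1.269297

a=11.326 sag=3.050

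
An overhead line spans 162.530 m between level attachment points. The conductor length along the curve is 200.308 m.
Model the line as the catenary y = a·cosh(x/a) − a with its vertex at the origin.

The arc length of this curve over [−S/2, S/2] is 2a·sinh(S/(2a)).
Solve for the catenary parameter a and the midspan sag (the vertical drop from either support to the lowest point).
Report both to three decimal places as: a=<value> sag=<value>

seed: a₀ = √(S³/(24(L−S))) = √(162.530³/(24·37.778)) = 68.813746
iter 1: u=1.180941  f(a)=+2.723e+00  f'(a)=-1.259e+00  a ← 68.813746 − (+2.723e+00/-1.259e+00) = 70.977081
iter 2: u=1.144947  f(a)=+1.337e-01  f'(a)=-1.138e+00  a ← 70.977081 − (+1.337e-01/-1.138e+00) = 71.094565
iter 3: u=1.143055  f(a)=+3.591e-04  f'(a)=-1.132e+00  a ← 71.094565 − (+3.591e-04/-1.132e+00) = 71.094883
iter 4: u=1.143050  f(a)=+2.605e-09  f'(a)=-1.132e+00  a ← 71.094883 − (+2.605e-09/-1.132e+00) = 71.094883
iter 5: u=1.143050  f(a)=-2.842e-14  f'(a)=-1.132e+00  a ← 71.094883 − (-2.842e-14/-1.132e+00) = 71.094883
converged: |Δa| < 1e-12 after 5 iterations
sag = a·(cosh(S/(2a)) − 1) = 71.094883·(cosh(1.143050) − 1) = 51.727371
T_max/T_min = cosh(S/(2a)) = 1.727582

a=71.095 sag=51.727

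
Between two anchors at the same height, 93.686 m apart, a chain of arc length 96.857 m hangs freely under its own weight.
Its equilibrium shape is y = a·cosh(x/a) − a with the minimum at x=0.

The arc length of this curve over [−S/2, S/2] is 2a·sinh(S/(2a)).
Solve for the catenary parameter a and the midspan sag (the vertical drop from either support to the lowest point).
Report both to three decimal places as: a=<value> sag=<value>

seed: a₀ = √(S³/(24(L−S))) = √(93.686³/(24·3.171)) = 103.946125
iter 1: u=0.450647  f(a)=+3.235e-02  f'(a)=-6.226e-02  a ← 103.946125 − (+3.235e-02/-6.226e-02) = 104.465795
iter 2: u=0.448405  f(a)=+2.442e-04  f'(a)=-6.132e-02  a ← 104.465795 − (+2.442e-04/-6.132e-02) = 104.469778
iter 3: u=0.448388  f(a)=+1.415e-08  f'(a)=-6.132e-02  a ← 104.469778 − (+1.415e-08/-6.132e-02) = 104.469778
iter 4: u=0.448388  f(a)=+0.000e+00  f'(a)=-6.132e-02  a ← 104.469778 − (+0.000e+00/-6.132e-02) = 104.469778
converged: |Δa| < 1e-12 after 4 iterations
sag = a·(cosh(S/(2a)) − 1) = 104.469778·(cosh(0.448388) − 1) = 10.679057
T_max/T_min = cosh(S/(2a)) = 1.102221

a=104.470 sag=10.679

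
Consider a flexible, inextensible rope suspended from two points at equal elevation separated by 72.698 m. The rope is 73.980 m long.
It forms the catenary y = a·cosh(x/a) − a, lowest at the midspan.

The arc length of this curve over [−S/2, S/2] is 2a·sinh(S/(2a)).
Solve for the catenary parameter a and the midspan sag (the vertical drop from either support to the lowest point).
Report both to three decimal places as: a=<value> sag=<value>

a=112.041 sag=5.948

seed: a₀ = √(S³/(24(L−S))) = √(72.698³/(24·1.282)) = 111.746534
iter 1: u=0.325281  f(a)=+6.799e-03  f'(a)=-2.319e-02  a ← 111.746534 − (+6.799e-03/-2.319e-02) = 112.039756
iter 2: u=0.324429  f(a)=+2.686e-05  f'(a)=-2.301e-02  a ← 112.039756 − (+2.686e-05/-2.301e-02) = 112.040924
iter 3: u=0.324426  f(a)=+4.227e-10  f'(a)=-2.300e-02  a ← 112.040924 − (+4.227e-10/-2.300e-02) = 112.040924
iter 4: u=0.324426  f(a)=-1.421e-14  f'(a)=-2.300e-02  a ← 112.040924 − (-1.421e-14/-2.300e-02) = 112.040924
converged: |Δa| < 1e-12 after 4 iterations
sag = a·(cosh(S/(2a)) − 1) = 112.040924·(cosh(0.324426) − 1) = 5.948180
T_max/T_min = cosh(S/(2a)) = 1.053089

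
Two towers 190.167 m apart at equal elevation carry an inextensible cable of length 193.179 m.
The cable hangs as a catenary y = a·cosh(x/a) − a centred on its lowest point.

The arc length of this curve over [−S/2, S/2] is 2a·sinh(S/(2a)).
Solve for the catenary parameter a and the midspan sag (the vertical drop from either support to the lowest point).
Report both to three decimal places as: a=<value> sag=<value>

a=309.169 sag=14.737

seed: a₀ = √(S³/(24(L−S))) = √(190.167³/(24·3.012)) = 308.439243
iter 1: u=0.308273  f(a)=+1.434e-02  f'(a)=-1.972e-02  a ← 308.439243 − (+1.434e-02/-1.972e-02) = 309.166758
iter 2: u=0.307548  f(a)=+5.091e-05  f'(a)=-1.958e-02  a ← 309.166758 − (+5.091e-05/-1.958e-02) = 309.169358
iter 3: u=0.307545  f(a)=+6.463e-10  f'(a)=-1.958e-02  a ← 309.169358 − (+6.463e-10/-1.958e-02) = 309.169358
iter 4: u=0.307545  f(a)=+0.000e+00  f'(a)=-1.958e-02  a ← 309.169358 − (+0.000e+00/-1.958e-02) = 309.169358
converged: |Δa| < 1e-12 after 4 iterations
sag = a·(cosh(S/(2a)) − 1) = 309.169358·(cosh(0.307545) − 1) = 14.736837
T_max/T_min = cosh(S/(2a)) = 1.047666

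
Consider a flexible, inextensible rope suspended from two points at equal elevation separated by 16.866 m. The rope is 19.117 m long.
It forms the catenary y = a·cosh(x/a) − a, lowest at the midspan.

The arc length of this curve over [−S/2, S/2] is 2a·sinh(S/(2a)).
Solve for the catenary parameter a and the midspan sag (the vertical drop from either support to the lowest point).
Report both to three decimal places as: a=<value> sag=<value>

seed: a₀ = √(S³/(24(L−S))) = √(16.866³/(24·2.251)) = 9.423772
iter 1: u=0.894865  f(a)=+9.187e-02  f'(a)=-5.171e-01  a ← 9.423772 − (+9.187e-02/-5.171e-01) = 9.601430
iter 2: u=0.878307  f(a)=+2.662e-03  f'(a)=-4.875e-01  a ← 9.601430 − (+2.662e-03/-4.875e-01) = 9.606890
iter 3: u=0.877807  f(a)=+2.383e-06  f'(a)=-4.866e-01  a ← 9.606890 − (+2.383e-06/-4.866e-01) = 9.606895
iter 4: u=0.877807  f(a)=+1.911e-12  f'(a)=-4.866e-01  a ← 9.606895 − (+1.911e-12/-4.866e-01) = 9.606895
converged: |Δa| < 1e-12 after 4 iterations
sag = a·(cosh(S/(2a)) − 1) = 9.606895·(cosh(0.877807) − 1) = 3.945129
T_max/T_min = cosh(S/(2a)) = 1.410656

a=9.607 sag=3.945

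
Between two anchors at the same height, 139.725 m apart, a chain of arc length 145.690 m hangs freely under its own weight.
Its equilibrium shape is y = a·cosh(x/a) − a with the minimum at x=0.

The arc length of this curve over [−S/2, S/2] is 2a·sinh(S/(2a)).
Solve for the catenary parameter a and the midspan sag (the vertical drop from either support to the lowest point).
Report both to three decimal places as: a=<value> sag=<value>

seed: a₀ = √(S³/(24(L−S))) = √(139.725³/(24·5.965)) = 138.038532
iter 1: u=0.506109  f(a)=+7.686e-02  f'(a)=-8.866e-02  a ← 138.038532 − (+7.686e-02/-8.866e-02) = 138.905482
iter 2: u=0.502950  f(a)=+7.301e-04  f'(a)=-8.698e-02  a ← 138.905482 − (+7.301e-04/-8.698e-02) = 138.913876
iter 3: u=0.502920  f(a)=+6.729e-08  f'(a)=-8.697e-02  a ← 138.913876 − (+6.729e-08/-8.697e-02) = 138.913877
iter 4: u=0.502920  f(a)=+2.842e-14  f'(a)=-8.697e-02  a ← 138.913877 − (+2.842e-14/-8.697e-02) = 138.913877
converged: |Δa| < 1e-12 after 4 iterations
sag = a·(cosh(S/(2a)) − 1) = 138.913877·(cosh(0.502920) − 1) = 17.941022
T_max/T_min = cosh(S/(2a)) = 1.129152

a=138.914 sag=17.941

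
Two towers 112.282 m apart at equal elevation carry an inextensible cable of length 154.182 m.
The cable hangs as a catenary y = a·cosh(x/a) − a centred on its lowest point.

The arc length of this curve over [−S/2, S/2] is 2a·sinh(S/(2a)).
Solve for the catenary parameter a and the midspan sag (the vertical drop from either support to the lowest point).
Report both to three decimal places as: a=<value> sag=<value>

seed: a₀ = √(S³/(24(L−S))) = √(112.282³/(24·41.900)) = 37.519114
iter 1: u=1.496331  f(a)=+4.949e+00  f'(a)=-2.775e+00  a ← 37.519114 − (+4.949e+00/-2.775e+00) = 39.302237
iter 2: u=1.428443  f(a)=+3.747e-01  f'(a)=-2.370e+00  a ← 39.302237 − (+3.747e-01/-2.370e+00) = 39.460348
iter 3: u=1.422719  f(a)=+2.536e-03  f'(a)=-2.338e+00  a ← 39.460348 − (+2.536e-03/-2.338e+00) = 39.461433
iter 4: u=1.422680  f(a)=+1.180e-07  f'(a)=-2.337e+00  a ← 39.461433 − (+1.180e-07/-2.337e+00) = 39.461433
iter 5: u=1.422680  f(a)=+0.000e+00  f'(a)=-2.337e+00  a ← 39.461433 − (+0.000e+00/-2.337e+00) = 39.461433
converged: |Δa| < 1e-12 after 5 iterations
sag = a·(cosh(S/(2a)) − 1) = 39.461433·(cosh(1.422680) − 1) = 47.142418
T_max/T_min = cosh(S/(2a)) = 2.194645

a=39.461 sag=47.142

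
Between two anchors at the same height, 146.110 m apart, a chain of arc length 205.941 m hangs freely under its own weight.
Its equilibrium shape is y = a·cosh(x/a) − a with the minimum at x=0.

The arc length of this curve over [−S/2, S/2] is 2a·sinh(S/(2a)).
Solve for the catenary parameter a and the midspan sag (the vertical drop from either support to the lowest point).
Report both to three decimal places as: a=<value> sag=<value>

a=49.237 sag=64.900

seed: a₀ = √(S³/(24(L−S))) = √(146.110³/(24·59.831)) = 46.607001
iter 1: u=1.567468  f(a)=+7.795e+00  f'(a)=-3.256e+00  a ← 46.607001 − (+7.795e+00/-3.256e+00) = 49.000903
iter 2: u=1.490891  f(a)=+6.408e-01  f'(a)=-2.741e+00  a ← 49.000903 − (+6.408e-01/-2.741e+00) = 49.234706
iter 3: u=1.483811  f(a)=+5.189e-03  f'(a)=-2.697e+00  a ← 49.234706 − (+5.189e-03/-2.697e+00) = 49.236630
iter 4: u=1.483753  f(a)=+3.462e-07  f'(a)=-2.696e+00  a ← 49.236630 − (+3.462e-07/-2.696e+00) = 49.236630
iter 5: u=1.483753  f(a)=+0.000e+00  f'(a)=-2.696e+00  a ← 49.236630 − (+0.000e+00/-2.696e+00) = 49.236630
converged: |Δa| < 1e-12 after 5 iterations
sag = a·(cosh(S/(2a)) − 1) = 49.236630·(cosh(1.483753) − 1) = 64.899997
T_max/T_min = cosh(S/(2a)) = 2.318124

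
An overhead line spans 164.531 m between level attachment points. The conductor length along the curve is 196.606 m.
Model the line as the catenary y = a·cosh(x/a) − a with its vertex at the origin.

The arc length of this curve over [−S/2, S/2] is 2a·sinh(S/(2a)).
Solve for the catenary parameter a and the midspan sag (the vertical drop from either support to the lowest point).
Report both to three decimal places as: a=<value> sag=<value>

a=78.196 sag=47.415

seed: a₀ = √(S³/(24(L−S))) = √(164.531³/(24·32.075)) = 76.064612
iter 1: u=1.081521  f(a)=+1.929e+00  f'(a)=-9.462e-01  a ← 76.064612 − (+1.929e+00/-9.462e-01) = 78.103237
iter 2: u=1.053292  f(a)=+8.027e-02  f'(a)=-8.690e-01  a ← 78.103237 − (+8.027e-02/-8.690e-01) = 78.195611
iter 3: u=1.052048  f(a)=+1.524e-04  f'(a)=-8.657e-01  a ← 78.195611 − (+1.524e-04/-8.657e-01) = 78.195787
iter 4: u=1.052045  f(a)=+5.512e-10  f'(a)=-8.657e-01  a ← 78.195787 − (+5.512e-10/-8.657e-01) = 78.195787
iter 5: u=1.052045  f(a)=+0.000e+00  f'(a)=-8.657e-01  a ← 78.195787 − (+0.000e+00/-8.657e-01) = 78.195787
converged: |Δa| < 1e-12 after 5 iterations
sag = a·(cosh(S/(2a)) − 1) = 78.195787·(cosh(1.052045) − 1) = 47.414964
T_max/T_min = cosh(S/(2a)) = 1.606362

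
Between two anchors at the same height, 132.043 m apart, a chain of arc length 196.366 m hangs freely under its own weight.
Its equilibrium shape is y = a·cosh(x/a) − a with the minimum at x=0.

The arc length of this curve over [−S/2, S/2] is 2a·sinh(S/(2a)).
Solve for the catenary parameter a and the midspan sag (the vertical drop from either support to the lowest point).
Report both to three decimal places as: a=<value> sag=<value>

seed: a₀ = √(S³/(24(L−S))) = √(132.043³/(24·64.323)) = 38.617514
iter 1: u=1.709626  f(a)=+1.008e+01  f'(a)=-4.412e+00  a ← 38.617514 − (+1.008e+01/-4.412e+00) = 40.902422
iter 2: u=1.614122  f(a)=+9.641e-01  f'(a)=-3.605e+00  a ← 40.902422 − (+9.641e-01/-3.605e+00) = 41.169814
iter 3: u=1.603639  f(a)=+1.087e-02  f'(a)=-3.524e+00  a ← 41.169814 − (+1.087e-02/-3.524e+00) = 41.172899
iter 4: u=1.603518  f(a)=+1.418e-06  f'(a)=-3.524e+00  a ← 41.172899 − (+1.418e-06/-3.524e+00) = 41.172900
iter 5: u=1.603518  f(a)=+0.000e+00  f'(a)=-3.524e+00  a ← 41.172900 − (+0.000e+00/-3.524e+00) = 41.172900
converged: |Δa| < 1e-12 after 5 iterations
sag = a·(cosh(S/(2a)) − 1) = 41.172900·(cosh(1.603518) − 1) = 65.293570
T_max/T_min = cosh(S/(2a)) = 2.585839

a=41.173 sag=65.294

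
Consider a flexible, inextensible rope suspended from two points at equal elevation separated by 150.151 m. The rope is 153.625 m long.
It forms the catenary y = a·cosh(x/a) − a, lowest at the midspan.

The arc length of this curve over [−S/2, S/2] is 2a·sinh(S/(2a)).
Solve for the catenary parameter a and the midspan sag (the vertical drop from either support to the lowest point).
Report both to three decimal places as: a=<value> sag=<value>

a=202.194 sag=14.099

seed: a₀ = √(S³/(24(L−S))) = √(150.151³/(24·3.474)) = 201.498499
iter 1: u=0.372586  f(a)=+2.419e-02  f'(a)=-3.496e-02  a ← 201.498499 − (+2.419e-02/-3.496e-02) = 202.190463
iter 2: u=0.371311  f(a)=+1.252e-04  f'(a)=-3.460e-02  a ← 202.190463 − (+1.252e-04/-3.460e-02) = 202.194081
iter 3: u=0.371304  f(a)=+3.391e-09  f'(a)=-3.460e-02  a ← 202.194081 − (+3.391e-09/-3.460e-02) = 202.194081
iter 4: u=0.371304  f(a)=+2.842e-14  f'(a)=-3.460e-02  a ← 202.194081 − (+2.842e-14/-3.460e-02) = 202.194081
converged: |Δa| < 1e-12 after 4 iterations
sag = a·(cosh(S/(2a)) − 1) = 202.194081·(cosh(0.371304) − 1) = 14.098791
T_max/T_min = cosh(S/(2a)) = 1.069729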